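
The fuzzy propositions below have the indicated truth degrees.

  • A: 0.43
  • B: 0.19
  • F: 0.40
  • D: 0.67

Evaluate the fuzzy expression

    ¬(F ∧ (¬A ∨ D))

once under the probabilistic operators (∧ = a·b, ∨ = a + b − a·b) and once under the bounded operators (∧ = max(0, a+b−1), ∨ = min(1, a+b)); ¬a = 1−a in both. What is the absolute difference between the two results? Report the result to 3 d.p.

0.057

Under probabilistic:
  ¬A = 1 − 0.4300 = 0.5700
  ¬A ∨ D = a + b − a·b on (0.5700, 0.6700) = 0.8581
  F ∧ (¬A ∨ D) = a·b on (0.4000, 0.8581) = 0.3432
  ¬(F ∧ (¬A ∨ D)) = 1 − 0.3432 = 0.6568
  → value = 0.6568
Under bounded:
  ¬A = 1 − 0.43 = 0.57
  ¬A ∨ D = min(1, a+b) on (0.57, 0.67) = 1.00
  F ∧ (¬A ∨ D) = max(0, a+b−1) on (0.40, 1.00) = 0.40
  ¬(F ∧ (¬A ∨ D)) = 1 − 0.40 = 0.60
  → value = 0.6000
|0.6568 − 0.6000| = 0.057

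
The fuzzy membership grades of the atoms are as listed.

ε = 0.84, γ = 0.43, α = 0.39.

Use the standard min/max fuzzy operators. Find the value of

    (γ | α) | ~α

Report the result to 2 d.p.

0.61

γ | α = max(a, b) on (0.43, 0.39) = 0.43
~α = 1 − 0.39 = 0.61
(γ | α) | ~α = max(a, b) on (0.43, 0.61) = 0.61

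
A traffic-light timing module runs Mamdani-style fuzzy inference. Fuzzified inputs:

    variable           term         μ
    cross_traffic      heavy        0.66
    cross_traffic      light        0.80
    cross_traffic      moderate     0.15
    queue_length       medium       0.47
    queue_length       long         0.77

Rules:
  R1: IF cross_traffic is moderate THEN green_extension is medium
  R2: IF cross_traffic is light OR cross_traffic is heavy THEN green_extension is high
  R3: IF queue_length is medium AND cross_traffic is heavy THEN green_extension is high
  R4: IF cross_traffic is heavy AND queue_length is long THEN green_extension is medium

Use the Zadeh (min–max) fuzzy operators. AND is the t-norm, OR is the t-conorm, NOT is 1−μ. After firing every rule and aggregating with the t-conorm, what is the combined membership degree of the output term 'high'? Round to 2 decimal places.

R1: moderate=0.15 → w = 0.15
R2: light=0.80, heavy=0.66; OR[max(a, b)] → w = 0.80
R3: medium=0.47, heavy=0.66; AND[min(a, b)] → w = 0.47
R4: heavy=0.66, long=0.77; AND[min(a, b)] → w = 0.66
Rules with consequent 'high': {R2, R3} → strengths 0.80, 0.47
Aggregate via t-conorm [max(a, b)]: 0.80

0.80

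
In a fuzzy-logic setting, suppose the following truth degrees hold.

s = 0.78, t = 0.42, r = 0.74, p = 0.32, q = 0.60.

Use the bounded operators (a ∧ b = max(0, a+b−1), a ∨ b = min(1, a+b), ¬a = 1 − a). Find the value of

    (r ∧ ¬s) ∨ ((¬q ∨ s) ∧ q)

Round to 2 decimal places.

¬s = 1 − 0.78 = 0.22
r ∧ ¬s = max(0, a+b−1) on (0.74, 0.22) = 0.00
¬q = 1 − 0.60 = 0.40
¬q ∨ s = min(1, a+b) on (0.40, 0.78) = 1.00
(¬q ∨ s) ∧ q = max(0, a+b−1) on (1.00, 0.60) = 0.60
(r ∧ ¬s) ∨ ((¬q ∨ s) ∧ q) = min(1, a+b) on (0.00, 0.60) = 0.60

0.60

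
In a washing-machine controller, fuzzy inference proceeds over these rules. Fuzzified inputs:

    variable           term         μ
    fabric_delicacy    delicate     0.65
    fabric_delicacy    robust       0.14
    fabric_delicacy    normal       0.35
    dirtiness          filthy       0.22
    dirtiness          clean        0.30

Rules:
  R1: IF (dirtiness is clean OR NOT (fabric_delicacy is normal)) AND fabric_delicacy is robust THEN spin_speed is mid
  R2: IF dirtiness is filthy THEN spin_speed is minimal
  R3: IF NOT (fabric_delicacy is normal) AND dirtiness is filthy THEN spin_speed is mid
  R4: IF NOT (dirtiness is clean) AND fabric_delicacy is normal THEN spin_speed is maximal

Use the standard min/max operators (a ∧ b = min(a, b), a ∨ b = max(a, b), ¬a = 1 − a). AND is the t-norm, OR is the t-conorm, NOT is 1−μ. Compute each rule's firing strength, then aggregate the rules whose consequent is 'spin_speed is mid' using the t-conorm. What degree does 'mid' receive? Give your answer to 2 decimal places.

0.22

R1: (clean=0.30 OR ¬normal=1−0.35=0.65) = 0.65; AND[min(a, b)] with robust=0.14 → w = 0.14
R2: filthy=0.22 → w = 0.22
R3: ¬normal=1−0.35=0.65, filthy=0.22; AND[min(a, b)] → w = 0.22
R4: ¬clean=1−0.30=0.70, normal=0.35; AND[min(a, b)] → w = 0.35
Rules with consequent 'mid': {R1, R3} → strengths 0.14, 0.22
Aggregate via t-conorm [max(a, b)]: 0.22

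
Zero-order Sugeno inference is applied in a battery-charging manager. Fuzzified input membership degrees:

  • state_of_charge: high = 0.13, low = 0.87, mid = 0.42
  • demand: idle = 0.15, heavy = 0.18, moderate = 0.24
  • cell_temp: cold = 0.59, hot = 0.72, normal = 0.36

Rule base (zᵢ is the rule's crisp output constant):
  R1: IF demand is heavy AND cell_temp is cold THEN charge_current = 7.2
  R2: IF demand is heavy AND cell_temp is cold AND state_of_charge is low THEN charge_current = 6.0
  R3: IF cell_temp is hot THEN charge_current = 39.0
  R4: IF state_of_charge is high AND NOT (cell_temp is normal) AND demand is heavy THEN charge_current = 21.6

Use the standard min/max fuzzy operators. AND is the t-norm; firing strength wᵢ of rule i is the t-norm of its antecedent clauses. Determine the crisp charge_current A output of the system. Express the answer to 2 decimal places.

27.49

R1 (z=7.2): heavy=0.18, cold=0.59; AND[min(a, b)] → w = 0.18
R2 (z=6.0): heavy=0.18, cold=0.59, low=0.87; AND[min(a, b)] → w = 0.18
R3 (z=39.0): hot=0.72 → w = 0.72
R4 (z=21.6): high=0.13, ¬normal=1−0.36=0.64, heavy=0.18; AND[min(a, b)] → w = 0.13
Weighted average = (0.18·7.2 + 0.18·6.0 + 0.72·39.0 + 0.13·21.6) / (0.18 + 0.18 + 0.72 + 0.13)
  = 33.2640 / 1.2100 = 27.49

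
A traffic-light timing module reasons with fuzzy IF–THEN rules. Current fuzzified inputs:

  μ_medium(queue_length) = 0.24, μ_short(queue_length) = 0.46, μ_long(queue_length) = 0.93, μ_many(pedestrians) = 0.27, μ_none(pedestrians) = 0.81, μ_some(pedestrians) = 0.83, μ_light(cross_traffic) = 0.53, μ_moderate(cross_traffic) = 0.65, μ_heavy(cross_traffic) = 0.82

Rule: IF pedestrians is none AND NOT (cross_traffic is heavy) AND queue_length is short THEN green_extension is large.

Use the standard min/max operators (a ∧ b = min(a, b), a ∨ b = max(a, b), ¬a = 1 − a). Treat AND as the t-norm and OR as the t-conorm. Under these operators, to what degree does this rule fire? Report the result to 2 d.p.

firing strength: none=0.81, ¬heavy=1−0.82=0.18, short=0.46; AND[min(a, b)] → w = 0.18

0.18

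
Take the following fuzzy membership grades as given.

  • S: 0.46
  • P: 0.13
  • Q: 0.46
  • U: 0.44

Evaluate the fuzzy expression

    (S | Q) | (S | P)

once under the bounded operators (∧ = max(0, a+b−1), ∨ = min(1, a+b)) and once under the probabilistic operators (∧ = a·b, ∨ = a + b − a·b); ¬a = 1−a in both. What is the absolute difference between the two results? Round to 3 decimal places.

0.137

Under bounded:
  S | Q = min(1, a+b) on (0.46, 0.46) = 0.92
  S | P = min(1, a+b) on (0.46, 0.13) = 0.59
  (S | Q) | (S | P) = min(1, a+b) on (0.92, 0.59) = 1.00
  → value = 1.0000
Under probabilistic:
  S | Q = a + b − a·b on (0.4600, 0.4600) = 0.7084
  S | P = a + b − a·b on (0.4600, 0.1300) = 0.5302
  (S | Q) | (S | P) = a + b − a·b on (0.7084, 0.5302) = 0.8630
  → value = 0.8630
|1.0000 − 0.8630| = 0.137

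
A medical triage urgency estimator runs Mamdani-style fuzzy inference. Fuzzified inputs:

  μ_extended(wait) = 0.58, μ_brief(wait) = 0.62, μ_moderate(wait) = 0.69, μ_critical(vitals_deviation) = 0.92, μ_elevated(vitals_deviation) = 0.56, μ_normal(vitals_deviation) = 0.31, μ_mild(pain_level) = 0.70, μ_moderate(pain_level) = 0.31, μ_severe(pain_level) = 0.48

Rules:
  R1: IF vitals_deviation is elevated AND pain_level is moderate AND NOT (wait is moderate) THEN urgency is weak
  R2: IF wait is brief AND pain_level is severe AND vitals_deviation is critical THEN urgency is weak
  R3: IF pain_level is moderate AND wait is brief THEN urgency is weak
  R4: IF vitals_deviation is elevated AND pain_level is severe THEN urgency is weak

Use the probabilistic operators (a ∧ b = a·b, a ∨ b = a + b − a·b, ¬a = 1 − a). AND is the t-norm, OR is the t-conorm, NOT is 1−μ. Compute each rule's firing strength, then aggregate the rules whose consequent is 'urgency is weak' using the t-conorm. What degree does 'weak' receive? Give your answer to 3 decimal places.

0.594

R1: elevated=0.56, moderate=0.31, ¬moderate=1−0.69=0.31; AND[a·b] → w = 0.0538
R2: brief=0.62, severe=0.48, critical=0.92; AND[a·b] → w = 0.2738
R3: moderate=0.31, brief=0.62; AND[a·b] → w = 0.1922
R4: elevated=0.56, severe=0.48; AND[a·b] → w = 0.2688
Rules with consequent 'weak': {R1, R2, R3, R4} → strengths 0.0538, 0.2738, 0.1922, 0.2688
Aggregate via t-conorm [a + b − a·b]: 0.5941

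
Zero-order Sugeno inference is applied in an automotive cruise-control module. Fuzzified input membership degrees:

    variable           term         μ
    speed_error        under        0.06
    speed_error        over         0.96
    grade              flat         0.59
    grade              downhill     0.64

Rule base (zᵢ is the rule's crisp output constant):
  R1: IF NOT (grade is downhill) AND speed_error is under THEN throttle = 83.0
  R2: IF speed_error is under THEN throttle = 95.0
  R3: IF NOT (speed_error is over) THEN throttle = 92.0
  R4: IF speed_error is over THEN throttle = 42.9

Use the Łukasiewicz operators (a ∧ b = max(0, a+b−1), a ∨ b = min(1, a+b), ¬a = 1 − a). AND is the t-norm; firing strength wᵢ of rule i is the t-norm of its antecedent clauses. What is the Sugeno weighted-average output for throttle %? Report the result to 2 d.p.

47.70

R1 (z=83.0): ¬downhill=1−0.64=0.36, under=0.06; AND[max(0, a+b−1)] → w = 0.00
R2 (z=95.0): under=0.06 → w = 0.06
R3 (z=92.0): ¬over=1−0.96=0.04 → w = 0.04
R4 (z=42.9): over=0.96 → w = 0.96
Weighted average = (0.00·83.0 + 0.06·95.0 + 0.04·92.0 + 0.96·42.9) / (0.00 + 0.06 + 0.04 + 0.96)
  = 50.5640 / 1.0600 = 47.70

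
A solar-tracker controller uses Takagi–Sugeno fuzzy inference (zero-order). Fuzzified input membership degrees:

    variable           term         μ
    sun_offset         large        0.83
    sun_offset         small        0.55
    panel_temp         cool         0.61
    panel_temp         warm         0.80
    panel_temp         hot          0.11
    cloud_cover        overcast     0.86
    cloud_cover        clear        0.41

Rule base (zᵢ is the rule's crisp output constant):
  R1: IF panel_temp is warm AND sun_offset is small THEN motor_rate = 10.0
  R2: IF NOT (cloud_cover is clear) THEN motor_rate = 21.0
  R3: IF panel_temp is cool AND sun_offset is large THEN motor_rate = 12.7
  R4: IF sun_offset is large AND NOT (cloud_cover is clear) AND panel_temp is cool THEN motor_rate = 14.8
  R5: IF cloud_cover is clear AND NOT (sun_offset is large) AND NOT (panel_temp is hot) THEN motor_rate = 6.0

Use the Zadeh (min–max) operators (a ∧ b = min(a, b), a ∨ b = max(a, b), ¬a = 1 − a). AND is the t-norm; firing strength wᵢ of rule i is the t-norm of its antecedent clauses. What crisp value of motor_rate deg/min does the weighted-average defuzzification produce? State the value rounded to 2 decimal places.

14.10

R1 (z=10.0): warm=0.80, small=0.55; AND[min(a, b)] → w = 0.55
R2 (z=21.0): ¬clear=1−0.41=0.59 → w = 0.59
R3 (z=12.7): cool=0.61, large=0.83; AND[min(a, b)] → w = 0.61
R4 (z=14.8): large=0.83, ¬clear=1−0.41=0.59, cool=0.61; AND[min(a, b)] → w = 0.59
R5 (z=6.0): clear=0.41, ¬large=1−0.83=0.17, ¬hot=1−0.11=0.89; AND[min(a, b)] → w = 0.17
Weighted average = (0.55·10.0 + 0.59·21.0 + 0.61·12.7 + 0.59·14.8 + 0.17·6.0) / (0.55 + 0.59 + 0.61 + 0.59 + 0.17)
  = 35.3890 / 2.5100 = 14.10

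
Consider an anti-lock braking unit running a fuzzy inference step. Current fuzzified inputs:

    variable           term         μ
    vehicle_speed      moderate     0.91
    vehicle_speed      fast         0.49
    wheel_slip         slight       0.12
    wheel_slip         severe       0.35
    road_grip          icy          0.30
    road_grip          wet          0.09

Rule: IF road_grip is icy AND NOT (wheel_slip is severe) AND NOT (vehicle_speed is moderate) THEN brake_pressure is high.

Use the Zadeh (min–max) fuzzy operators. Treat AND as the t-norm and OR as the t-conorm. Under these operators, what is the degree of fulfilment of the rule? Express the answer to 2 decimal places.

0.09

firing strength: icy=0.30, ¬severe=1−0.35=0.65, ¬moderate=1−0.91=0.09; AND[min(a, b)] → w = 0.09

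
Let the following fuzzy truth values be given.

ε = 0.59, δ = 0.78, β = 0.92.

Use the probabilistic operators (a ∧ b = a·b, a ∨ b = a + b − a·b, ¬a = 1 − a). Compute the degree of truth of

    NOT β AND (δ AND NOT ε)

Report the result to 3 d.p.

0.026

NOT β = 1 − 0.9200 = 0.0800
NOT ε = 1 − 0.5900 = 0.4100
δ AND NOT ε = a·b on (0.7800, 0.4100) = 0.3198
NOT β AND (δ AND NOT ε) = a·b on (0.0800, 0.3198) = 0.0256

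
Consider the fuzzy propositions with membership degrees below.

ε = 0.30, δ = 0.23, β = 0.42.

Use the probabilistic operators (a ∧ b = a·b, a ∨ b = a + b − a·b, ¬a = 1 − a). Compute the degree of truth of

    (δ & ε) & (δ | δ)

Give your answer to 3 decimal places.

δ & ε = a·b on (0.2300, 0.3000) = 0.0690
δ | δ = a + b − a·b on (0.2300, 0.2300) = 0.4071
(δ & ε) & (δ | δ) = a·b on (0.0690, 0.4071) = 0.0281

0.028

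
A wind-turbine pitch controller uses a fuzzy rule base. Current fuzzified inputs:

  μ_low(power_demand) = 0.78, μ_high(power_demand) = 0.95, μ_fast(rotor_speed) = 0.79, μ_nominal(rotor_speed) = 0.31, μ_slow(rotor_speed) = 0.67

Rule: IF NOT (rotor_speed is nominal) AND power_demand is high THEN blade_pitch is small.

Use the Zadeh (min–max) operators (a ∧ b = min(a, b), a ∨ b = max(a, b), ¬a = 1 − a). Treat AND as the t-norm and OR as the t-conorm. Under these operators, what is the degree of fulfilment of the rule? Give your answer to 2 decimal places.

0.69

firing strength: ¬nominal=1−0.31=0.69, high=0.95; AND[min(a, b)] → w = 0.69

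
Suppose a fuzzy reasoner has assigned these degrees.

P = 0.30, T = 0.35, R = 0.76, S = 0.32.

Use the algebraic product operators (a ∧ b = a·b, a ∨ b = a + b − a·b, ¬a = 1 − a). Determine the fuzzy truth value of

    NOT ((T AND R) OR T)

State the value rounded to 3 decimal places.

T AND R = a·b on (0.3500, 0.7600) = 0.2660
(T AND R) OR T = a + b − a·b on (0.2660, 0.3500) = 0.5229
NOT ((T AND R) OR T) = 1 − 0.5229 = 0.4771

0.477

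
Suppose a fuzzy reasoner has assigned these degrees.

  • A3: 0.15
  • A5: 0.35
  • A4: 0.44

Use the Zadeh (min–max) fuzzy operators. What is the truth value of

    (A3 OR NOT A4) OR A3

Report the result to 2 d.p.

NOT A4 = 1 − 0.44 = 0.56
A3 OR NOT A4 = max(a, b) on (0.15, 0.56) = 0.56
(A3 OR NOT A4) OR A3 = max(a, b) on (0.56, 0.15) = 0.56

0.56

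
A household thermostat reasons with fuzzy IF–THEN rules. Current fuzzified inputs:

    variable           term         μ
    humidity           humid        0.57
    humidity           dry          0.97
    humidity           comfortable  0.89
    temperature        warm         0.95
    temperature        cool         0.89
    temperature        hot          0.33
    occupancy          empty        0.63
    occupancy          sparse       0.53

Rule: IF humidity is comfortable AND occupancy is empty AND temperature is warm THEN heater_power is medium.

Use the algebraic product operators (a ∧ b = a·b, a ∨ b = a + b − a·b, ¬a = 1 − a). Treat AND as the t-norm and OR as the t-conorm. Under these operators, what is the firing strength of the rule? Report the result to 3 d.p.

firing strength: comfortable=0.89, empty=0.63, warm=0.95; AND[a·b] → w = 0.5327

0.533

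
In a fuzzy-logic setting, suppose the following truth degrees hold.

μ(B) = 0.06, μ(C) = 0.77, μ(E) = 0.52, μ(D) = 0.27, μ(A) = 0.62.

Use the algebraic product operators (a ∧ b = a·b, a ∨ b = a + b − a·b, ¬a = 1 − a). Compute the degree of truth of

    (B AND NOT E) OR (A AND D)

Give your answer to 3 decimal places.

NOT E = 1 − 0.5200 = 0.4800
B AND NOT E = a·b on (0.0600, 0.4800) = 0.0288
A AND D = a·b on (0.6200, 0.2700) = 0.1674
(B AND NOT E) OR (A AND D) = a + b − a·b on (0.0288, 0.1674) = 0.1914

0.191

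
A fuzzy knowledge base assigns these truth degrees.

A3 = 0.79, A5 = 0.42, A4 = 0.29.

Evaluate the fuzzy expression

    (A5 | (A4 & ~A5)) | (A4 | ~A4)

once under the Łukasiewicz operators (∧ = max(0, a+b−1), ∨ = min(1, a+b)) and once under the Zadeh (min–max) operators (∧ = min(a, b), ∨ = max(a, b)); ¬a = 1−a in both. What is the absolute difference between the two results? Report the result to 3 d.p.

0.290

Under Łukasiewicz:
  ~A5 = 1 − 0.42 = 0.58
  A4 & ~A5 = max(0, a+b−1) on (0.29, 0.58) = 0.00
  A5 | (A4 & ~A5) = min(1, a+b) on (0.42, 0.00) = 0.42
  ~A4 = 1 − 0.29 = 0.71
  A4 | ~A4 = min(1, a+b) on (0.29, 0.71) = 1.00
  (A5 | (A4 & ~A5)) | (A4 | ~A4) = min(1, a+b) on (0.42, 1.00) = 1.00
  → value = 1.0000
Under Zadeh (min–max):
  ~A5 = 1 − 0.42 = 0.58
  A4 & ~A5 = min(a, b) on (0.29, 0.58) = 0.29
  A5 | (A4 & ~A5) = max(a, b) on (0.42, 0.29) = 0.42
  ~A4 = 1 − 0.29 = 0.71
  A4 | ~A4 = max(a, b) on (0.29, 0.71) = 0.71
  (A5 | (A4 & ~A5)) | (A4 | ~A4) = max(a, b) on (0.42, 0.71) = 0.71
  → value = 0.7100
|1.0000 − 0.7100| = 0.290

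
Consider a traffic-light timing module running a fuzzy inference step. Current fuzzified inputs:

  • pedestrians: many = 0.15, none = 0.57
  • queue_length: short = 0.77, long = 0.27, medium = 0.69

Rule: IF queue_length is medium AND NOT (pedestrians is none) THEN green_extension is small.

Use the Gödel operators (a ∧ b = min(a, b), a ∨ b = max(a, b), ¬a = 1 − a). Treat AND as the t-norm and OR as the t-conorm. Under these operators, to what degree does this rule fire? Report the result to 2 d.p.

firing strength: medium=0.69, ¬none=1−0.57=0.43; AND[min(a, b)] → w = 0.43

0.43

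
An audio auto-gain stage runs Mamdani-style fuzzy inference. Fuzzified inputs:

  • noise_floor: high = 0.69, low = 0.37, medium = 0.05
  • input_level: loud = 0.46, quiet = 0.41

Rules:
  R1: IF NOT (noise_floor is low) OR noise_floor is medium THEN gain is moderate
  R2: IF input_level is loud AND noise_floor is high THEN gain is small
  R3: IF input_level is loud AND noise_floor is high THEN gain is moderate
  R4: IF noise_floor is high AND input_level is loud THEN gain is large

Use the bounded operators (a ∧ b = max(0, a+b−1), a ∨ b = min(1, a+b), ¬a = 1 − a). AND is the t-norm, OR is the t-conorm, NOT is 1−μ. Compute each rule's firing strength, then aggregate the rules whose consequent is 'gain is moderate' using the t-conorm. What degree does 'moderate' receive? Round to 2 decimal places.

R1: ¬low=1−0.37=0.63, medium=0.05; OR[min(1, a+b)] → w = 0.68
R2: loud=0.46, high=0.69; AND[max(0, a+b−1)] → w = 0.15
R3: loud=0.46, high=0.69; AND[max(0, a+b−1)] → w = 0.15
R4: high=0.69, loud=0.46; AND[max(0, a+b−1)] → w = 0.15
Rules with consequent 'moderate': {R1, R3} → strengths 0.68, 0.15
Aggregate via t-conorm [min(1, a+b)]: 0.83

0.83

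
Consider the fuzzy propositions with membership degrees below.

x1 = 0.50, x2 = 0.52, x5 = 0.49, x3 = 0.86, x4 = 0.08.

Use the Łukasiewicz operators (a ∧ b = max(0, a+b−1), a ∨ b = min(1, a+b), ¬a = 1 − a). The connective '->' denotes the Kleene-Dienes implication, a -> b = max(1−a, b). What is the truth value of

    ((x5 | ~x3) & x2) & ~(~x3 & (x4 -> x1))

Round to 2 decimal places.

0.09

~x3 = 1 − 0.86 = 0.14
x5 | ~x3 = min(1, a+b) on (0.49, 0.14) = 0.63
(x5 | ~x3) & x2 = max(0, a+b−1) on (0.63, 0.52) = 0.15
~x3 = 1 − 0.86 = 0.14
x4 -> x1  [Kleene-Dienes: max(1−a, b)] with a=0.08, b=0.50 → 0.92
~x3 & (x4 -> x1) = max(0, a+b−1) on (0.14, 0.92) = 0.06
~(~x3 & (x4 -> x1)) = 1 − 0.06 = 0.94
((x5 | ~x3) & x2) & ~(~x3 & (x4 -> x1)) = max(0, a+b−1) on (0.15, 0.94) = 0.09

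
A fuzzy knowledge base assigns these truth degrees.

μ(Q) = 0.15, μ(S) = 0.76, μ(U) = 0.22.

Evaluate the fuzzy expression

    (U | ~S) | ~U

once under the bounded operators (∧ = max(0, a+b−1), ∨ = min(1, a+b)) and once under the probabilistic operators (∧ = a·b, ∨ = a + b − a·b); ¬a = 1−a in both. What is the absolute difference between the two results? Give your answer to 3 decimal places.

0.130

Under bounded:
  ~S = 1 − 0.76 = 0.24
  U | ~S = min(1, a+b) on (0.22, 0.24) = 0.46
  ~U = 1 − 0.22 = 0.78
  (U | ~S) | ~U = min(1, a+b) on (0.46, 0.78) = 1.00
  → value = 1.0000
Under probabilistic:
  ~S = 1 − 0.7600 = 0.2400
  U | ~S = a + b − a·b on (0.2200, 0.2400) = 0.4072
  ~U = 1 − 0.2200 = 0.7800
  (U | ~S) | ~U = a + b − a·b on (0.4072, 0.7800) = 0.8696
  → value = 0.8696
|1.0000 − 0.8696| = 0.130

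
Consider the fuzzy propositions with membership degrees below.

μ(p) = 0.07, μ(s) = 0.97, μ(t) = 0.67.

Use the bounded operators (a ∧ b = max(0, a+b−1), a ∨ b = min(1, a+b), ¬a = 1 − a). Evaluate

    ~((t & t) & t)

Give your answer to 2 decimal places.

t & t = max(0, a+b−1) on (0.67, 0.67) = 0.34
(t & t) & t = max(0, a+b−1) on (0.34, 0.67) = 0.01
~((t & t) & t) = 1 − 0.01 = 0.99

0.99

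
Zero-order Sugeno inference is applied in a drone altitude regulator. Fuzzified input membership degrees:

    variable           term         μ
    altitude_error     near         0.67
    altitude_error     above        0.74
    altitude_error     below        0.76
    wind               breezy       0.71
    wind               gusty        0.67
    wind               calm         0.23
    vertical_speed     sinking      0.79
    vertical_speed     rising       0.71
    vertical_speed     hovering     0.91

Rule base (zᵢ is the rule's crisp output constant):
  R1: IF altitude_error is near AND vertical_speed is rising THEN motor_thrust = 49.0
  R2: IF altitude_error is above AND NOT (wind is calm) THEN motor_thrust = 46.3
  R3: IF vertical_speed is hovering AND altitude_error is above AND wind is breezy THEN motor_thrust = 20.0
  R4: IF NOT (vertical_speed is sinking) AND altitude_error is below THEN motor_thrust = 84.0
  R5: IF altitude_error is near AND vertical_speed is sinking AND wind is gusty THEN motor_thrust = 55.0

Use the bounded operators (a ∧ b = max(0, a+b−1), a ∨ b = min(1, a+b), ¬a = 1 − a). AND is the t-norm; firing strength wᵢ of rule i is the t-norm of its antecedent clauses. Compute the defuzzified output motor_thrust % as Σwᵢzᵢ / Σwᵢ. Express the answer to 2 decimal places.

R1 (z=49.0): near=0.67, rising=0.71; AND[max(0, a+b−1)] → w = 0.38
R2 (z=46.3): above=0.74, ¬calm=1−0.23=0.77; AND[max(0, a+b−1)] → w = 0.51
R3 (z=20.0): hovering=0.91, above=0.74, breezy=0.71; AND[max(0, a+b−1)] → w = 0.36
R4 (z=84.0): ¬sinking=1−0.79=0.21, below=0.76; AND[max(0, a+b−1)] → w = 0.00
R5 (z=55.0): near=0.67, sinking=0.79, gusty=0.67; AND[max(0, a+b−1)] → w = 0.13
Weighted average = (0.38·49.0 + 0.51·46.3 + 0.36·20.0 + 0.00·84.0 + 0.13·55.0) / (0.38 + 0.51 + 0.36 + 0.00 + 0.13)
  = 56.5830 / 1.3800 = 41.00

41.00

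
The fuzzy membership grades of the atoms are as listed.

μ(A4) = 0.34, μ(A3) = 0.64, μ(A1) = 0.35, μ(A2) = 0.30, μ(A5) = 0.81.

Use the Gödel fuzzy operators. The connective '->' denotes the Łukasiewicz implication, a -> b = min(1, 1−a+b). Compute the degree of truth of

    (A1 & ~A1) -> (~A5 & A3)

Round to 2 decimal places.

0.84

~A1 = 1 − 0.35 = 0.65
A1 & ~A1 = min(a, b) on (0.35, 0.65) = 0.35
~A5 = 1 − 0.81 = 0.19
~A5 & A3 = min(a, b) on (0.19, 0.64) = 0.19
(A1 & ~A1) -> (~A5 & A3)  [Łukasiewicz: min(1, 1−a+b)] with a=0.35, b=0.19 → 0.84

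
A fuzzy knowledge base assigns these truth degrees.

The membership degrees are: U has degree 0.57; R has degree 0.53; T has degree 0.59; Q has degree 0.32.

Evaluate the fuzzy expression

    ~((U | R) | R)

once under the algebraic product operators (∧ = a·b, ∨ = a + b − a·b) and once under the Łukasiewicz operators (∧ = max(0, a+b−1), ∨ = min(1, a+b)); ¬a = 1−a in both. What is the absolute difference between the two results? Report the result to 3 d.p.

Under algebraic product:
  U | R = a + b − a·b on (0.5700, 0.5300) = 0.7979
  (U | R) | R = a + b − a·b on (0.7979, 0.5300) = 0.9050
  ~((U | R) | R) = 1 − 0.9050 = 0.0950
  → value = 0.0950
Under Łukasiewicz:
  U | R = min(1, a+b) on (0.57, 0.53) = 1.00
  (U | R) | R = min(1, a+b) on (1.00, 0.53) = 1.00
  ~((U | R) | R) = 1 − 1.00 = 0.00
  → value = 0.0000
|0.0950 − 0.0000| = 0.095

0.095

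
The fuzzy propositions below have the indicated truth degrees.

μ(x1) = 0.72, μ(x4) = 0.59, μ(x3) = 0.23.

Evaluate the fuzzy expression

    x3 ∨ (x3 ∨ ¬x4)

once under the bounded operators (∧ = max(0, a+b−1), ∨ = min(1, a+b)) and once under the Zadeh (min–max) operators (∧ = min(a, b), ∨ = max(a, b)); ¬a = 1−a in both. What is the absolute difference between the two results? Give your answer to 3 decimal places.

Under bounded:
  ¬x4 = 1 − 0.59 = 0.41
  x3 ∨ ¬x4 = min(1, a+b) on (0.23, 0.41) = 0.64
  x3 ∨ (x3 ∨ ¬x4) = min(1, a+b) on (0.23, 0.64) = 0.87
  → value = 0.8700
Under Zadeh (min–max):
  ¬x4 = 1 − 0.59 = 0.41
  x3 ∨ ¬x4 = max(a, b) on (0.23, 0.41) = 0.41
  x3 ∨ (x3 ∨ ¬x4) = max(a, b) on (0.23, 0.41) = 0.41
  → value = 0.4100
|0.8700 − 0.4100| = 0.460

0.460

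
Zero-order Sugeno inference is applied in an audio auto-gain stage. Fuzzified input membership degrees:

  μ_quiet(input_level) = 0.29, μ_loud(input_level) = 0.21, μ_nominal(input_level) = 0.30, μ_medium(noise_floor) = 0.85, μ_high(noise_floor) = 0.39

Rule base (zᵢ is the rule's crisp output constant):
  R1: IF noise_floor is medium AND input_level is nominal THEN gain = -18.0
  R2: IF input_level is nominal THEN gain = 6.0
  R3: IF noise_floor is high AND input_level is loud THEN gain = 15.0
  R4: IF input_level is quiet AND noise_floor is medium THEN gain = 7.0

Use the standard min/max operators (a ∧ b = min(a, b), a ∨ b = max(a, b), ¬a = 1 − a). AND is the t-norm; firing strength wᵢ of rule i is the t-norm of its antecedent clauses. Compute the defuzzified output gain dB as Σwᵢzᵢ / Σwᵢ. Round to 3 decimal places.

1.436

R1 (z=-18.0): medium=0.85, nominal=0.30; AND[min(a, b)] → w = 0.30
R2 (z=6.0): nominal=0.30 → w = 0.30
R3 (z=15.0): high=0.39, loud=0.21; AND[min(a, b)] → w = 0.21
R4 (z=7.0): quiet=0.29, medium=0.85; AND[min(a, b)] → w = 0.29
Weighted average = (0.30·-18.0 + 0.30·6.0 + 0.21·15.0 + 0.29·7.0) / (0.30 + 0.30 + 0.21 + 0.29)
  = 1.5800 / 1.1000 = 1.436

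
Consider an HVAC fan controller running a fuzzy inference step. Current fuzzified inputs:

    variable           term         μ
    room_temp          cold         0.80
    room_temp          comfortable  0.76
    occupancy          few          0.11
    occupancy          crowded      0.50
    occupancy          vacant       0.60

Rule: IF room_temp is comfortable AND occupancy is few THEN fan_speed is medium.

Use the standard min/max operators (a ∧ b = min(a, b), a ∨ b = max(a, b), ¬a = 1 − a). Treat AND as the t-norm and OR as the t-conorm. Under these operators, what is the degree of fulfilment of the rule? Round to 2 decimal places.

0.11

firing strength: comfortable=0.76, few=0.11; AND[min(a, b)] → w = 0.11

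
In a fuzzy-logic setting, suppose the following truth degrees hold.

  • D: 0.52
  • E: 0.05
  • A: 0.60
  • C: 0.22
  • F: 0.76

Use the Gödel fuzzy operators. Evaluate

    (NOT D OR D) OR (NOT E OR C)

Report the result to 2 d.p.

0.95

NOT D = 1 − 0.52 = 0.48
NOT D OR D = max(a, b) on (0.48, 0.52) = 0.52
NOT E = 1 − 0.05 = 0.95
NOT E OR C = max(a, b) on (0.95, 0.22) = 0.95
(NOT D OR D) OR (NOT E OR C) = max(a, b) on (0.52, 0.95) = 0.95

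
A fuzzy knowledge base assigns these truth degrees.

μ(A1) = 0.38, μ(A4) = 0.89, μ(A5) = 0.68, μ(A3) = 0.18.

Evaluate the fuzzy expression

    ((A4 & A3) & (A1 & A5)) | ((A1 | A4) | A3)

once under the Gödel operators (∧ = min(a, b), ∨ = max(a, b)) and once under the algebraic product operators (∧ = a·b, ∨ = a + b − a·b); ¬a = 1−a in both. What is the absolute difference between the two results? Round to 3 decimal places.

0.056

Under Gödel:
  A4 & A3 = min(a, b) on (0.89, 0.18) = 0.18
  A1 & A5 = min(a, b) on (0.38, 0.68) = 0.38
  (A4 & A3) & (A1 & A5) = min(a, b) on (0.18, 0.38) = 0.18
  A1 | A4 = max(a, b) on (0.38, 0.89) = 0.89
  (A1 | A4) | A3 = max(a, b) on (0.89, 0.18) = 0.89
  ((A4 & A3) & (A1 & A5)) | ((A1 | A4) | A3) = max(a, b) on (0.18, 0.89) = 0.89
  → value = 0.8900
Under algebraic product:
  A4 & A3 = a·b on (0.8900, 0.1800) = 0.1602
  A1 & A5 = a·b on (0.3800, 0.6800) = 0.2584
  (A4 & A3) & (A1 & A5) = a·b on (0.1602, 0.2584) = 0.0414
  A1 | A4 = a + b − a·b on (0.3800, 0.8900) = 0.9318
  (A1 | A4) | A3 = a + b − a·b on (0.9318, 0.1800) = 0.9441
  ((A4 & A3) & (A1 & A5)) | ((A1 | A4) | A3) = a + b − a·b on (0.0414, 0.9441) = 0.9464
  → value = 0.9464
|0.8900 − 0.9464| = 0.056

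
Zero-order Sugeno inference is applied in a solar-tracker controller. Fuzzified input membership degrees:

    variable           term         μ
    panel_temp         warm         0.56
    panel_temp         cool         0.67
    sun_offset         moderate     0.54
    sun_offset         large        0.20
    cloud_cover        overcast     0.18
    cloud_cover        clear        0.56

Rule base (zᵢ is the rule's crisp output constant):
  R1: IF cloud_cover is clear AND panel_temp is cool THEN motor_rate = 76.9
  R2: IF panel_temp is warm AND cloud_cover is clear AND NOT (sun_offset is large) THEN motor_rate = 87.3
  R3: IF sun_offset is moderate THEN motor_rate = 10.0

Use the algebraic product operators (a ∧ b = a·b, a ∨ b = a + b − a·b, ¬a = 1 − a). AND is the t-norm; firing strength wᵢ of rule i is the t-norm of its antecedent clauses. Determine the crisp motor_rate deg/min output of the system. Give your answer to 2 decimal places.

R1 (z=76.9): clear=0.56, cool=0.67; AND[a·b] → w = 0.3752
R2 (z=87.3): warm=0.56, clear=0.56, ¬large=1−0.20=0.80; AND[a·b] → w = 0.2509
R3 (z=10.0): moderate=0.54 → w = 0.5400
Weighted average = (0.3752·76.9 + 0.2509·87.3 + 0.5400·10.0) / (0.3752 + 0.2509 + 0.5400)
  = 56.1547 / 1.1661 = 48.16

48.16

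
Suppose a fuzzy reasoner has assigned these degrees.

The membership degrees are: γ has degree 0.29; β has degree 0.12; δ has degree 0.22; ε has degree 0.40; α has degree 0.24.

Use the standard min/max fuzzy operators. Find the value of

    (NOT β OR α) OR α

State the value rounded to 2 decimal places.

0.88

NOT β = 1 − 0.12 = 0.88
NOT β OR α = max(a, b) on (0.88, 0.24) = 0.88
(NOT β OR α) OR α = max(a, b) on (0.88, 0.24) = 0.88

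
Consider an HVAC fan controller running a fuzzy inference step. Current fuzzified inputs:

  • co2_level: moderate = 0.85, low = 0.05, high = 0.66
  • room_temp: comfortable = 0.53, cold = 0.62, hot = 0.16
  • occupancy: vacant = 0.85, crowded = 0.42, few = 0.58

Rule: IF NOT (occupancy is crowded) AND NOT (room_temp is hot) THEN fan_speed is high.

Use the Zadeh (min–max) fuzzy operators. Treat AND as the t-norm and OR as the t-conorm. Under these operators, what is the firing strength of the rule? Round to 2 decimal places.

0.58

firing strength: ¬crowded=1−0.42=0.58, ¬hot=1−0.16=0.84; AND[min(a, b)] → w = 0.58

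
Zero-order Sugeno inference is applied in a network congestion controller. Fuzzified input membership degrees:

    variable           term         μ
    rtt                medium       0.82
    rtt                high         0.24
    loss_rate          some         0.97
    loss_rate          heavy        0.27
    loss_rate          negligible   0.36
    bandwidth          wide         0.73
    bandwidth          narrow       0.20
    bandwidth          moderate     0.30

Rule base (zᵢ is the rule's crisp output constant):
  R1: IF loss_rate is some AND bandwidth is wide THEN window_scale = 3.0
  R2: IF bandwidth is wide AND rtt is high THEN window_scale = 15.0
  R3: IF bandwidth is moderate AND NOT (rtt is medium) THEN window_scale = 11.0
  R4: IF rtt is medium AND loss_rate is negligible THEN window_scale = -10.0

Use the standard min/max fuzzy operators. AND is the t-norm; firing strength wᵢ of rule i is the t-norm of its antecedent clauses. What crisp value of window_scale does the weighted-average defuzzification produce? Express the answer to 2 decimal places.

2.76

R1 (z=3.0): some=0.97, wide=0.73; AND[min(a, b)] → w = 0.73
R2 (z=15.0): wide=0.73, high=0.24; AND[min(a, b)] → w = 0.24
R3 (z=11.0): moderate=0.30, ¬medium=1−0.82=0.18; AND[min(a, b)] → w = 0.18
R4 (z=-10.0): medium=0.82, negligible=0.36; AND[min(a, b)] → w = 0.36
Weighted average = (0.73·3.0 + 0.24·15.0 + 0.18·11.0 + 0.36·-10.0) / (0.73 + 0.24 + 0.18 + 0.36)
  = 4.1700 / 1.5100 = 2.76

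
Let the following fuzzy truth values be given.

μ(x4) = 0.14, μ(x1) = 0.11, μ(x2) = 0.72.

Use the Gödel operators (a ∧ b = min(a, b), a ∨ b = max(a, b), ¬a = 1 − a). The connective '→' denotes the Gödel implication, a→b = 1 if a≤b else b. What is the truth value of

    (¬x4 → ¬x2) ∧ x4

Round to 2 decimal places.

0.14

¬x4 = 1 − 0.14 = 0.86
¬x2 = 1 − 0.72 = 0.28
¬x4 → ¬x2  [Gödel: 1 if a≤b else b] with a=0.86, b=0.28 → 0.28
(¬x4 → ¬x2) ∧ x4 = min(a, b) on (0.28, 0.14) = 0.14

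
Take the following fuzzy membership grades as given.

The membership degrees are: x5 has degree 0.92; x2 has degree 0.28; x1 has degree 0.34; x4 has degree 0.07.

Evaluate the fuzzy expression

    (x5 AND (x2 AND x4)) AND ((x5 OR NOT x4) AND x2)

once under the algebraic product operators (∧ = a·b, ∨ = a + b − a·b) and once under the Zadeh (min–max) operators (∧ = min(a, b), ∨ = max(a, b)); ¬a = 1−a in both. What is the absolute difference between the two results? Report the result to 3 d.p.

0.065

Under algebraic product:
  x2 AND x4 = a·b on (0.2800, 0.0700) = 0.0196
  x5 AND (x2 AND x4) = a·b on (0.9200, 0.0196) = 0.0180
  NOT x4 = 1 − 0.0700 = 0.9300
  x5 OR NOT x4 = a + b − a·b on (0.9200, 0.9300) = 0.9944
  (x5 OR NOT x4) AND x2 = a·b on (0.9944, 0.2800) = 0.2784
  (x5 AND (x2 AND x4)) AND ((x5 OR NOT x4) AND x2) = a·b on (0.0180, 0.2784) = 0.0050
  → value = 0.0050
Under Zadeh (min–max):
  x2 AND x4 = min(a, b) on (0.28, 0.07) = 0.07
  x5 AND (x2 AND x4) = min(a, b) on (0.92, 0.07) = 0.07
  NOT x4 = 1 − 0.07 = 0.93
  x5 OR NOT x4 = max(a, b) on (0.92, 0.93) = 0.93
  (x5 OR NOT x4) AND x2 = min(a, b) on (0.93, 0.28) = 0.28
  (x5 AND (x2 AND x4)) AND ((x5 OR NOT x4) AND x2) = min(a, b) on (0.07, 0.28) = 0.07
  → value = 0.0700
|0.0050 − 0.0700| = 0.065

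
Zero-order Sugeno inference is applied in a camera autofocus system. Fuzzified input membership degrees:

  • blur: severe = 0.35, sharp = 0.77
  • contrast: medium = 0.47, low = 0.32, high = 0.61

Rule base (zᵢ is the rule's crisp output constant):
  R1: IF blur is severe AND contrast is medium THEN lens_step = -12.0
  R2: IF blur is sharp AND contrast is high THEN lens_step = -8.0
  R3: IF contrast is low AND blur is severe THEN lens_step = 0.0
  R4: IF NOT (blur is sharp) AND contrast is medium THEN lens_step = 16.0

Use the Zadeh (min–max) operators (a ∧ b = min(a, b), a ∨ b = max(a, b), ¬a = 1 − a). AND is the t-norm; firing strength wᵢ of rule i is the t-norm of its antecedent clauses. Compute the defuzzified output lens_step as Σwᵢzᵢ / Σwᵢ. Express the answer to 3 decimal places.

R1 (z=-12.0): severe=0.35, medium=0.47; AND[min(a, b)] → w = 0.35
R2 (z=-8.0): sharp=0.77, high=0.61; AND[min(a, b)] → w = 0.61
R3 (z=0.0): low=0.32, severe=0.35; AND[min(a, b)] → w = 0.32
R4 (z=16.0): ¬sharp=1−0.77=0.23, medium=0.47; AND[min(a, b)] → w = 0.23
Weighted average = (0.35·-12.0 + 0.61·-8.0 + 0.32·0.0 + 0.23·16.0) / (0.35 + 0.61 + 0.32 + 0.23)
  = -5.4000 / 1.5100 = -3.576

-3.576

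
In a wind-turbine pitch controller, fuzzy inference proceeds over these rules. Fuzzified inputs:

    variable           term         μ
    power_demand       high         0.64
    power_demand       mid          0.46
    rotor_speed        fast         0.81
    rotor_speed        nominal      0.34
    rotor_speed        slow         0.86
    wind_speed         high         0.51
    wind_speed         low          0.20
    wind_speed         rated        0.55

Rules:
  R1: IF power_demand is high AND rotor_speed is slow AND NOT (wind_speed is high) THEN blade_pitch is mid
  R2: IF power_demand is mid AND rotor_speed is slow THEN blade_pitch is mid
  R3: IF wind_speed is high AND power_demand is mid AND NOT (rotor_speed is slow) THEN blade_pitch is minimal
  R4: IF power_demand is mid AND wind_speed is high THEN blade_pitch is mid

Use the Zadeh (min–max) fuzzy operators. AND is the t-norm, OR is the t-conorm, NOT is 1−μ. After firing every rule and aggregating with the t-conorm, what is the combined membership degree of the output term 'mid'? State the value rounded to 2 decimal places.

0.49

R1: high=0.64, slow=0.86, ¬high=1−0.51=0.49; AND[min(a, b)] → w = 0.49
R2: mid=0.46, slow=0.86; AND[min(a, b)] → w = 0.46
R3: high=0.51, mid=0.46, ¬slow=1−0.86=0.14; AND[min(a, b)] → w = 0.14
R4: mid=0.46, high=0.51; AND[min(a, b)] → w = 0.46
Rules with consequent 'mid': {R1, R2, R4} → strengths 0.49, 0.46, 0.46
Aggregate via t-conorm [max(a, b)]: 0.49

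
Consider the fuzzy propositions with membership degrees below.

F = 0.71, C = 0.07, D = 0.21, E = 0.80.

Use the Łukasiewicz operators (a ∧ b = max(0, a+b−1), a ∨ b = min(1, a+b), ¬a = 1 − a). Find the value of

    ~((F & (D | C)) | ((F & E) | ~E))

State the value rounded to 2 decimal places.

0.29

D | C = min(1, a+b) on (0.21, 0.07) = 0.28
F & (D | C) = max(0, a+b−1) on (0.71, 0.28) = 0.00
F & E = max(0, a+b−1) on (0.71, 0.80) = 0.51
~E = 1 − 0.80 = 0.20
(F & E) | ~E = min(1, a+b) on (0.51, 0.20) = 0.71
(F & (D | C)) | ((F & E) | ~E) = min(1, a+b) on (0.00, 0.71) = 0.71
~((F & (D | C)) | ((F & E) | ~E)) = 1 − 0.71 = 0.29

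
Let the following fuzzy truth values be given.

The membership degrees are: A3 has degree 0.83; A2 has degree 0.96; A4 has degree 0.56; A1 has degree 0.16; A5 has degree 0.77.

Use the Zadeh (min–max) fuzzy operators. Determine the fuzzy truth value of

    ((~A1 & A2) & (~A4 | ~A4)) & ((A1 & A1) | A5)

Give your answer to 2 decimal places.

0.44

~A1 = 1 − 0.16 = 0.84
~A1 & A2 = min(a, b) on (0.84, 0.96) = 0.84
~A4 = 1 − 0.56 = 0.44
~A4 = 1 − 0.56 = 0.44
~A4 | ~A4 = max(a, b) on (0.44, 0.44) = 0.44
(~A1 & A2) & (~A4 | ~A4) = min(a, b) on (0.84, 0.44) = 0.44
A1 & A1 = min(a, b) on (0.16, 0.16) = 0.16
(A1 & A1) | A5 = max(a, b) on (0.16, 0.77) = 0.77
((~A1 & A2) & (~A4 | ~A4)) & ((A1 & A1) | A5) = min(a, b) on (0.44, 0.77) = 0.44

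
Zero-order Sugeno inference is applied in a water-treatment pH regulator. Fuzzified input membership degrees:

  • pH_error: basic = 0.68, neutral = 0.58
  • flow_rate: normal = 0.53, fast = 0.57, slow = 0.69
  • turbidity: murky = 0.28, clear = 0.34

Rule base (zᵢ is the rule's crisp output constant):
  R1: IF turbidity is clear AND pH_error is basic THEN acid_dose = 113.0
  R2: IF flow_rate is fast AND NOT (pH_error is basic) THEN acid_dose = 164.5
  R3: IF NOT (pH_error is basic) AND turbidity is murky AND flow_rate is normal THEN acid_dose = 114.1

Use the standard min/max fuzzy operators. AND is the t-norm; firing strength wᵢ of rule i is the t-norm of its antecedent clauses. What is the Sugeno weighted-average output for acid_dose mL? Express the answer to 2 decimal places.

R1 (z=113.0): clear=0.34, basic=0.68; AND[min(a, b)] → w = 0.34
R2 (z=164.5): fast=0.57, ¬basic=1−0.68=0.32; AND[min(a, b)] → w = 0.32
R3 (z=114.1): ¬basic=1−0.68=0.32, murky=0.28, normal=0.53; AND[min(a, b)] → w = 0.28
Weighted average = (0.34·113.0 + 0.32·164.5 + 0.28·114.1) / (0.34 + 0.32 + 0.28)
  = 123.0080 / 0.9400 = 130.86

130.86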